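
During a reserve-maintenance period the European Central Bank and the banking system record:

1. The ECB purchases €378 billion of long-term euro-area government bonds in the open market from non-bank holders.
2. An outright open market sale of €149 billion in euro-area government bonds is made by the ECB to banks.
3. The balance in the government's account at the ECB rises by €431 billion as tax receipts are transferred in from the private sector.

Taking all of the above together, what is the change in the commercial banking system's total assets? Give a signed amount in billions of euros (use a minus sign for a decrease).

Asset purchase (from non-banks) €378 billion: bank balance sheets expand → +€378B.
OMO sale (to banks) €149 billion: just an asset swap on bank balance sheets → 0.
Government account inflow €431 billion: bank balance sheets shrink → −€431B.
Net: 378 + 0 − 431 = -€53 billion.

-€53 billion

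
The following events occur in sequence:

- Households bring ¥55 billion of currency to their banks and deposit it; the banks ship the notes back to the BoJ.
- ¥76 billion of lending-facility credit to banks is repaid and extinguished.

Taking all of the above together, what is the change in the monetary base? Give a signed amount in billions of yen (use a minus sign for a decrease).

BoJ balance sheet:
  Assets:      Loans to banks −¥76B
  Liabilities: Bank reserves −¥21B, Currency in circulation −¥55B
Monetary base = currency + reserves: −¥55B + (−¥21B) = -¥76 billion.

-¥76 billion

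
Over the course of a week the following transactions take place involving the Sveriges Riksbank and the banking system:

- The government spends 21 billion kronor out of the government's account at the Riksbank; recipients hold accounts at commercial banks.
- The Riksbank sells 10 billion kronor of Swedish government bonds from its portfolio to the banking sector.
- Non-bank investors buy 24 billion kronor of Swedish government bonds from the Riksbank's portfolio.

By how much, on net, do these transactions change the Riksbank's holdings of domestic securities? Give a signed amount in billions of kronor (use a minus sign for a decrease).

-34 billion

Government spending 21 billion kronor: the Riksbank's securities portfolio is untouched → 0.
OMO sale (to banks) 10 billion kronor: securities removed from the Riksbank's portfolio → −10B.
Asset sale (to non-banks) 24 billion kronor: securities removed from the Riksbank's portfolio → −24B.
Net: 0 − 10 − 24 = -34 billion.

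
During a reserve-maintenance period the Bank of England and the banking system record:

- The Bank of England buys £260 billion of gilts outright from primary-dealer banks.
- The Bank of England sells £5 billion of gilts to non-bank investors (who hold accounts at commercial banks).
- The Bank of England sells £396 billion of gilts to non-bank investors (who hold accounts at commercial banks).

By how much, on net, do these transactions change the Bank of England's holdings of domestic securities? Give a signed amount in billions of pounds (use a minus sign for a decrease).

Bank of England balance sheet:
  Assets:      Securities −£141B
  Liabilities: Bank reserves −£141B
Commercial banking system:
  Assets:      Reserves at CB −£141B, Securities −£260B
  Liabilities: Checkable deposits −£401B
So the change in the Bank of England's holdings of domestic securities is -£141 billion.

-£141 billion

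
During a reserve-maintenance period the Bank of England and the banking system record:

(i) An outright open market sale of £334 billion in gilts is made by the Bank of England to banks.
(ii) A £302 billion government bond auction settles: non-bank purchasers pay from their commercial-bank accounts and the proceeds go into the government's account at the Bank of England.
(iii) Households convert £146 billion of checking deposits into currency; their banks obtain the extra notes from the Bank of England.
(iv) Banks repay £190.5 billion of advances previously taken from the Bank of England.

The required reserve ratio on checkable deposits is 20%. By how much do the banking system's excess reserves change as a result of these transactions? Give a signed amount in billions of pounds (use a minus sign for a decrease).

OMO sale (to banks) £334 billion: reserves −£334B, deposits 0.
Government account inflow £302 billion: reserves −£302B, deposits −£302B.
Currency withdrawal £146 billion: reserves −£146B, deposits −£146B.
Discount-window repayment £190.5 billion: reserves −£190.5B, deposits 0.
Totals: Δreserves = −£972.5B, Δdeposits = −£448B.
Δrequired reserves = 20% × −£448B = −£89.6B.
Δexcess reserves = Δreserves − Δrequired = −£972.5B − (−£89.6B) = -£882.9 billion.

-£882.9 billion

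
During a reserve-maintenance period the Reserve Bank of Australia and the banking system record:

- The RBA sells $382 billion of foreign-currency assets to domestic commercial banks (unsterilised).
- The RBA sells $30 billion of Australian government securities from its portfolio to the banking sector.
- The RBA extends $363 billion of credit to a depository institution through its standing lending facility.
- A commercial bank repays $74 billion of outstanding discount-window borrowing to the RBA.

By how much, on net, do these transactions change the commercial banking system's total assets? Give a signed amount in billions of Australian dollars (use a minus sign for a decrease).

+$289 billion

FX sale $382 billion: just an asset swap on bank balance sheets → 0.
OMO sale (to banks) $30 billion: just an asset swap on bank balance sheets → 0.
Discount-window loan $363 billion: bank balance sheets expand → +$363B.
Discount-window repayment $74 billion: bank balance sheets shrink → −$74B.
Net: 0 + 0 + 363 − 74 = +$289 billion.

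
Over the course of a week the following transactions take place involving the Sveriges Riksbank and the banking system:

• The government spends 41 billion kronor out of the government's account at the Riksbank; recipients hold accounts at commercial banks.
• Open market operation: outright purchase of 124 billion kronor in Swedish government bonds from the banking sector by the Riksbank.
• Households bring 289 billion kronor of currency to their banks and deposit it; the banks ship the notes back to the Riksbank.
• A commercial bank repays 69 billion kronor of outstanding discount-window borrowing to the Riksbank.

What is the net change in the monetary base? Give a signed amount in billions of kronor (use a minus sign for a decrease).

+96 billion

Government spending 41 billion kronor: a non-base liability converts back to reserves → +41B.
OMO purchase (from banks) 124 billion kronor: Riksbank balance sheet expands → +124B.
Currency deposit 289 billion kronor: just a shift between currency and reserves — both are base money → 0.
Discount-window repayment 69 billion kronor: Riksbank balance sheet contracts → −69B.
Net: 41 + 124 + 0 − 69 = +96 billion.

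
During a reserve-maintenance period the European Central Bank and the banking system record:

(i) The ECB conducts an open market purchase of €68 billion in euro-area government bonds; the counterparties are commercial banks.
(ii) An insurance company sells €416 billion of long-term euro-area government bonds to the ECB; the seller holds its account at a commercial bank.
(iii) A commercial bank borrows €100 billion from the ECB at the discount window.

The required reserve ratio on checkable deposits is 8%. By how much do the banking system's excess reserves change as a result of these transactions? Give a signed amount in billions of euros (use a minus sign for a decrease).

OMO purchase (from banks) €68 billion: reserves +€68B, deposits 0.
Asset purchase (from non-banks) €416 billion: reserves +€416B, deposits +€416B.
Discount-window loan €100 billion: reserves +€100B, deposits 0.
Totals: Δreserves = +€584B, Δdeposits = +€416B.
Δrequired reserves = 8% × +€416B = +€33.28B.
Δexcess reserves = Δreserves − Δrequired = +€584B − (+€33.28B) = +€550.72 billion.

+€550.72 billion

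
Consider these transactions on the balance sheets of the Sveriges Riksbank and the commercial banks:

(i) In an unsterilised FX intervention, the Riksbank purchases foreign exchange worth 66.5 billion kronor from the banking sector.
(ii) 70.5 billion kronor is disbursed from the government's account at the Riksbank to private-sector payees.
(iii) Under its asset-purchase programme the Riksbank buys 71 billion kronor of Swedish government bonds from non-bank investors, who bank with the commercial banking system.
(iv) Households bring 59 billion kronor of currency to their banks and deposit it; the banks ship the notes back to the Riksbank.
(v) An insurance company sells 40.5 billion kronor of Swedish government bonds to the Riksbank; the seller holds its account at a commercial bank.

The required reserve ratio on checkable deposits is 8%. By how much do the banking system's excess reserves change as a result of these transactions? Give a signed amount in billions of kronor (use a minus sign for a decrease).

FX purchase 66.5 billion kronor: reserves +66.5B, deposits 0.
Government spending 70.5 billion kronor: reserves +70.5B, deposits +70.5B.
Asset purchase (from non-banks) 71 billion kronor: reserves +71B, deposits +71B.
Currency deposit 59 billion kronor: reserves +59B, deposits +59B.
Asset purchase (from non-banks) 40.5 billion kronor: reserves +40.5B, deposits +40.5B.
Totals: Δreserves = +307.5B, Δdeposits = +241B.
Δrequired reserves = 8% × +241B = +19.28B.
Δexcess reserves = Δreserves − Δrequired = +307.5B − (+19.28B) = +288.22 billion.

+288.22 billion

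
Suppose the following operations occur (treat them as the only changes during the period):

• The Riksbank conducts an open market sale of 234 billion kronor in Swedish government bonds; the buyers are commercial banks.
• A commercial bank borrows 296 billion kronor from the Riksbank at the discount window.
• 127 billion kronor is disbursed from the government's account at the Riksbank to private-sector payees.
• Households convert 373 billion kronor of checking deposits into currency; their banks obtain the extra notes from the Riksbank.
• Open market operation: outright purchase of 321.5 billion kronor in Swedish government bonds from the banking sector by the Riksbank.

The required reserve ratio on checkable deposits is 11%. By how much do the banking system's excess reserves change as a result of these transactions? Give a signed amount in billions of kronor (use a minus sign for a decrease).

+164.56 billion

OMO sale (to banks) 234 billion kronor: reserves −234B, deposits 0.
Discount-window loan 296 billion kronor: reserves +296B, deposits 0.
Government spending 127 billion kronor: reserves +127B, deposits +127B.
Currency withdrawal 373 billion kronor: reserves −373B, deposits −373B.
OMO purchase (from banks) 321.5 billion kronor: reserves +321.5B, deposits 0.
Totals: Δreserves = +137.5B, Δdeposits = −246B.
Δrequired reserves = 11% × −246B = −27.06B.
Δexcess reserves = Δreserves − Δrequired = +137.5B − (−27.06B) = +164.56 billion.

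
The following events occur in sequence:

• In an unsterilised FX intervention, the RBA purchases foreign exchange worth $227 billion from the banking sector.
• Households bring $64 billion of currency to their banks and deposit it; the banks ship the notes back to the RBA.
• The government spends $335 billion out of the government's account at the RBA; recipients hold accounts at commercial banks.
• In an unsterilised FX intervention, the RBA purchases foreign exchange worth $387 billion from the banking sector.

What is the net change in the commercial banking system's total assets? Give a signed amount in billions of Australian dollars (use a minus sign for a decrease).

+$399 billion

FX purchase $227 billion: just an asset swap on bank balance sheets → 0.
Currency deposit $64 billion: bank balance sheets expand → +$64B.
Government spending $335 billion: bank balance sheets expand → +$335B.
FX purchase $387 billion: just an asset swap on bank balance sheets → 0.
Net: 0 + 64 + 335 + 0 = +$399 billion.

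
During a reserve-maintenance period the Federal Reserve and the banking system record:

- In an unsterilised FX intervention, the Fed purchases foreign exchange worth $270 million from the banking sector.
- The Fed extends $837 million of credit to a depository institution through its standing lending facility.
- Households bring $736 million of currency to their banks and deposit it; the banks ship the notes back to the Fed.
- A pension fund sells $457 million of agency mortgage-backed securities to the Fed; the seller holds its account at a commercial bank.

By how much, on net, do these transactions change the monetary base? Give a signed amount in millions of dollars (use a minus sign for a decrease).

Fed balance sheet:
  Assets:      Securities +$457M, Loans to banks +$837M, Foreign assets +$270M
  Liabilities: Bank reserves +$2300M, Currency in circulation −$736M
Commercial banking system:
  Assets:      Reserves at CB +$2300M, Foreign assets −$270M
  Liabilities: Checkable deposits +$1193M, Borrowings from CB +$837M
Monetary base = currency + reserves: −$736M + (+$2300M) = +$1564 million.

+$1564 million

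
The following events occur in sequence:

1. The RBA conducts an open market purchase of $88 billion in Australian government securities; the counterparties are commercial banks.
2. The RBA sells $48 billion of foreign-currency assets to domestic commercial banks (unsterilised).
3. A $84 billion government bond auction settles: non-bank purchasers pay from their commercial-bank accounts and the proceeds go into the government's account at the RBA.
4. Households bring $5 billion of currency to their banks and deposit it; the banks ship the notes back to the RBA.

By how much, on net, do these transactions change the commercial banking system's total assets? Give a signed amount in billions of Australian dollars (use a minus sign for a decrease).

-$79 billion

OMO purchase (from banks) $88 billion: just an asset swap on bank balance sheets → 0.
FX sale $48 billion: just an asset swap on bank balance sheets → 0.
Government account inflow $84 billion: bank balance sheets shrink → −$84B.
Currency deposit $5 billion: bank balance sheets expand → +$5B.
Net: 0 + 0 − 84 + 5 = -$79 billion.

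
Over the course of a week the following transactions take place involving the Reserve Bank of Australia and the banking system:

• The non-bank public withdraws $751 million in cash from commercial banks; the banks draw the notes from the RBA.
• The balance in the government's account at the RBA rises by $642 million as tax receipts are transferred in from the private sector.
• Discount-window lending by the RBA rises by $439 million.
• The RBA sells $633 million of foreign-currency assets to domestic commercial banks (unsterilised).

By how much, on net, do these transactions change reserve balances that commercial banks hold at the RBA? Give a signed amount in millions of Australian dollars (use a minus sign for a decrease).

Currency withdrawal $751 million: banks swap reserves for currency → −$751M.
Government account inflow $642 million: funds move from bank reserves into the government account → −$642M.
Discount-window loan $439 million: the loan is credited to the bank's reserve account → +$439M.
FX sale $633 million: the buying banks pay out of their reserve balances → −$633M.
Net: −751 − 642 + 439 − 633 = -$1587 million.

-$1587 million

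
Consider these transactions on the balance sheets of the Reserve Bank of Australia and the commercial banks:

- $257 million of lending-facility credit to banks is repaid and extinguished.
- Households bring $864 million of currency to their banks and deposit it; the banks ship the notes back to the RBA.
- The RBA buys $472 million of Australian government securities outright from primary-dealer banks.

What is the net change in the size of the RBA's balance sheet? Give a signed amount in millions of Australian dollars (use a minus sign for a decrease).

+$215 million

Discount-window repayment $257 million: an RBA asset is shed → −$257M.
Currency deposit $864 million: only the composition of liabilities changes → 0.
OMO purchase (from banks) $472 million: an RBA asset is acquired → +$472M.
Net: −257 + 0 + 472 = +$215 million.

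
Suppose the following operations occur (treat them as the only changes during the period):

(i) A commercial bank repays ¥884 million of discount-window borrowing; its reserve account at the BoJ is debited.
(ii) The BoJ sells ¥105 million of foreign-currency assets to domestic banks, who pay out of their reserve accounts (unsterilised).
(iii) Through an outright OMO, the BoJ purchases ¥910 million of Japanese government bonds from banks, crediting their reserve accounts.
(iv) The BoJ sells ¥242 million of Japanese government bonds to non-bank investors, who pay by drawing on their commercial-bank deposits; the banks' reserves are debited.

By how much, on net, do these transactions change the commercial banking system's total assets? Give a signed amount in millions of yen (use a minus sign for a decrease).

-¥1126 million

BoJ balance sheet:
  Assets:      Securities +¥668M, Loans to banks −¥884M, Foreign assets −¥105M
  Liabilities: Bank reserves −¥321M
Commercial banking system:
  Assets:      Reserves at CB −¥321M, Securities −¥910M, Foreign assets +¥105M
  Liabilities: Checkable deposits −¥242M, Borrowings from CB −¥884M
Change in total bank assets = -¥1126 million.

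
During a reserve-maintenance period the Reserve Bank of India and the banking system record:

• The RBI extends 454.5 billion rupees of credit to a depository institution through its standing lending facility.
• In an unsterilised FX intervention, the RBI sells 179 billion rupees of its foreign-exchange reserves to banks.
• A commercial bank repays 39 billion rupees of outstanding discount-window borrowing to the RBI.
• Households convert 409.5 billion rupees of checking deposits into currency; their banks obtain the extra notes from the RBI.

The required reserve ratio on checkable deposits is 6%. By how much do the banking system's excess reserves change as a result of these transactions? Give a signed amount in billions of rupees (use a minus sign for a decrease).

Discount-window loan 454.5 billion rupees: reserves +454.5B, deposits 0.
FX sale 179 billion rupees: reserves −179B, deposits 0.
Discount-window repayment 39 billion rupees: reserves −39B, deposits 0.
Currency withdrawal 409.5 billion rupees: reserves −409.5B, deposits −409.5B.
Totals: Δreserves = −173B, Δdeposits = −409.5B.
Δrequired reserves = 6% × −409.5B = −24.57B.
Δexcess reserves = Δreserves − Δrequired = −173B − (−24.57B) = -148.43 billion.

-148.43 billion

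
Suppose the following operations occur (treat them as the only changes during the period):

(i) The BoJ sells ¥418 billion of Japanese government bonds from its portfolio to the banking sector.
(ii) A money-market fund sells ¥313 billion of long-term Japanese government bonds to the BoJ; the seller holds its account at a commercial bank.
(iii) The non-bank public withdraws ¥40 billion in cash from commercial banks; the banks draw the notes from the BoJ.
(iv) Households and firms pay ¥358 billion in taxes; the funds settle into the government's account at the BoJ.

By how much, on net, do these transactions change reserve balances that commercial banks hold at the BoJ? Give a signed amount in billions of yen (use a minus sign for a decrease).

-¥503 billion

OMO sale (to banks) ¥418 billion: the buying banks pay out of their reserve balances → −¥418B.
Asset purchase (from non-banks) ¥313 billion: the BoJ pays by crediting reserve accounts → +¥313B.
Currency withdrawal ¥40 billion: banks swap reserves for currency → −¥40B.
Government account inflow ¥358 billion: funds move from bank reserves into the government account → −¥358B.
Net: −418 + 313 − 40 − 358 = -¥503 billion.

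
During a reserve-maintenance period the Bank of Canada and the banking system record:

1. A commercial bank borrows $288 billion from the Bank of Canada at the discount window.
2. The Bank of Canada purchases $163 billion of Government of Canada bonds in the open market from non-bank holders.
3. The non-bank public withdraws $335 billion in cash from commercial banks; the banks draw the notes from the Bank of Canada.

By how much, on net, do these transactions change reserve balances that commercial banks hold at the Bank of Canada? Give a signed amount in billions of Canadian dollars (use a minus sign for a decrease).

Discount-window loan $288 billion: the loan is credited to the bank's reserve account → +$288B.
Asset purchase (from non-banks) $163 billion: the Bank of Canada pays by crediting reserve accounts → +$163B.
Currency withdrawal $335 billion: banks swap reserves for currency → −$335B.
Net: 288 + 163 − 335 = +$116 billion.

+$116 billion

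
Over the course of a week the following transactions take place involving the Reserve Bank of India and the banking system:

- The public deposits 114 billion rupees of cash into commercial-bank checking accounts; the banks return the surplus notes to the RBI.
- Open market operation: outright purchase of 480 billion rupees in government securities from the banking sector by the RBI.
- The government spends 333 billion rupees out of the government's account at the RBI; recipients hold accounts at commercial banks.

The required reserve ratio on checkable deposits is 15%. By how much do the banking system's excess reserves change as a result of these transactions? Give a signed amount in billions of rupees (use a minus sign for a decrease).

Currency deposit 114 billion rupees: reserves +114B, deposits +114B.
OMO purchase (from banks) 480 billion rupees: reserves +480B, deposits 0.
Government spending 333 billion rupees: reserves +333B, deposits +333B.
Totals: Δreserves = +927B, Δdeposits = +447B.
Δrequired reserves = 15% × +447B = +67.05B.
Δexcess reserves = Δreserves − Δrequired = +927B − (+67.05B) = +859.95 billion.

+859.95 billion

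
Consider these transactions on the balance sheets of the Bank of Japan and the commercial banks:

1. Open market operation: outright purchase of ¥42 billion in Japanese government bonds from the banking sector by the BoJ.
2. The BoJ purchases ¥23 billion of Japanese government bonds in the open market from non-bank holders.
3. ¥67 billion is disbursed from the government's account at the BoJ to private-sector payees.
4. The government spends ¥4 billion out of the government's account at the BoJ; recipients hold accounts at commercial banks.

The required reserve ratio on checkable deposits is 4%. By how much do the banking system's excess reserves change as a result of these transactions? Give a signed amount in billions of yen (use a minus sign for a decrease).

OMO purchase (from banks) ¥42 billion: reserves +¥42B, deposits 0.
Asset purchase (from non-banks) ¥23 billion: reserves +¥23B, deposits +¥23B.
Government spending ¥67 billion: reserves +¥67B, deposits +¥67B.
Government spending ¥4 billion: reserves +¥4B, deposits +¥4B.
Totals: Δreserves = +¥136B, Δdeposits = +¥94B.
Δrequired reserves = 4% × +¥94B = +¥3.76B.
Δexcess reserves = Δreserves − Δrequired = +¥136B − (+¥3.76B) = +¥132.24 billion.

+¥132.24 billion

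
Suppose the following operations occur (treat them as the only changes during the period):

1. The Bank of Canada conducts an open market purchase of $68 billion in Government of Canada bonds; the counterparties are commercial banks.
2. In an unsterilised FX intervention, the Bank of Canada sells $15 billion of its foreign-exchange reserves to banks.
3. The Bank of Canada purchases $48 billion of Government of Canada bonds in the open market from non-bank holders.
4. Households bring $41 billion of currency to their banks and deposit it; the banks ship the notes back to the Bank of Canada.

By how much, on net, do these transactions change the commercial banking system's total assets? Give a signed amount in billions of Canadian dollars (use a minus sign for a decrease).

OMO purchase (from banks) $68 billion: just an asset swap on bank balance sheets → 0.
FX sale $15 billion: just an asset swap on bank balance sheets → 0.
Asset purchase (from non-banks) $48 billion: bank balance sheets expand → +$48B.
Currency deposit $41 billion: bank balance sheets expand → +$41B.
Net: 0 + 0 + 48 + 41 = +$89 billion.

+$89 billion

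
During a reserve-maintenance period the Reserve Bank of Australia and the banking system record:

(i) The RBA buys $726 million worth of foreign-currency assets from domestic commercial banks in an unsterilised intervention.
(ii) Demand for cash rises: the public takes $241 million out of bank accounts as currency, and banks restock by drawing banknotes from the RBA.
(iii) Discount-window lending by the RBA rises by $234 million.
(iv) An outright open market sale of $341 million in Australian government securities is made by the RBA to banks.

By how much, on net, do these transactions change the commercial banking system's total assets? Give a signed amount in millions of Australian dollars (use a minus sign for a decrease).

-$7 million

RBA balance sheet:
  Assets:      Securities −$341M, Loans to banks +$234M, Foreign assets +$726M
  Liabilities: Bank reserves +$378M, Currency in circulation +$241M
Commercial banking system:
  Assets:      Reserves at CB +$378M, Securities +$341M, Foreign assets −$726M
  Liabilities: Checkable deposits −$241M, Borrowings from CB +$234M
Change in total bank assets = -$7 million.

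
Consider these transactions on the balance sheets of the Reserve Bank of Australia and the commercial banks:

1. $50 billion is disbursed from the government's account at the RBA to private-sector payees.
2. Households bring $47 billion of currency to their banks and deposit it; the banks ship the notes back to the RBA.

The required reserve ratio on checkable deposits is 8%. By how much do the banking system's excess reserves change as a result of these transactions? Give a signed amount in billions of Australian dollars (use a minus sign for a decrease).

+$89.24 billion

Government spending $50 billion: reserves +$50B, deposits +$50B.
Currency deposit $47 billion: reserves +$47B, deposits +$47B.
Totals: Δreserves = +$97B, Δdeposits = +$97B.
Δrequired reserves = 8% × +$97B = +$7.76B.
Δexcess reserves = Δreserves − Δrequired = +$97B − (+$7.76B) = +$89.24 billion.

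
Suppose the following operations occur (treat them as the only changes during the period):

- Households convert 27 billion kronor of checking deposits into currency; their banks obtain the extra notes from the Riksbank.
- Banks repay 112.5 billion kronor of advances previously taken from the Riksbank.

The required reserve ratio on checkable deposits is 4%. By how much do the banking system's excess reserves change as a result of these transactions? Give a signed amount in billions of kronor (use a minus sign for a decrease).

-138.42 billion

Currency withdrawal 27 billion kronor: reserves −27B, deposits −27B.
Discount-window repayment 112.5 billion kronor: reserves −112.5B, deposits 0.
Totals: Δreserves = −139.5B, Δdeposits = −27B.
Δrequired reserves = 4% × −27B = −1.08B.
Δexcess reserves = Δreserves − Δrequired = −139.5B − (−1.08B) = -138.42 billion.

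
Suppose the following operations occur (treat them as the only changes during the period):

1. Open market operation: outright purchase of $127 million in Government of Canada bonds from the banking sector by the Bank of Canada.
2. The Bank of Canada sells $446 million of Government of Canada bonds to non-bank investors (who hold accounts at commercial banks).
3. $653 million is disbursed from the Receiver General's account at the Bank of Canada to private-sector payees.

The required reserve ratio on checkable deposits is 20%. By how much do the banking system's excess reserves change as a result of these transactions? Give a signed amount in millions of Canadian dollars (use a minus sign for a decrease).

+$292.6 million

OMO purchase (from banks) $127 million: reserves +$127M, deposits 0.
Asset sale (to non-banks) $446 million: reserves −$446M, deposits −$446M.
Government spending $653 million: reserves +$653M, deposits +$653M.
Totals: Δreserves = +$334M, Δdeposits = +$207M.
Δrequired reserves = 20% × +$207M = +$41.4M.
Δexcess reserves = Δreserves − Δrequired = +$334M − (+$41.4M) = +$292.6 million.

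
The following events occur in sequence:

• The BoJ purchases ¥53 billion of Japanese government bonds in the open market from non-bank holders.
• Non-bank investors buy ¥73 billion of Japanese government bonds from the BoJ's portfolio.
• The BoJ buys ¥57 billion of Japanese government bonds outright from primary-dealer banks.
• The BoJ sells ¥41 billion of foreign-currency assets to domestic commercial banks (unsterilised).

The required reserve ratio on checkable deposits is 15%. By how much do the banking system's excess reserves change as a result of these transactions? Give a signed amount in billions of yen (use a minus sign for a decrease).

-¥1 billion

Asset purchase (from non-banks) ¥53 billion: reserves +¥53B, deposits +¥53B.
Asset sale (to non-banks) ¥73 billion: reserves −¥73B, deposits −¥73B.
OMO purchase (from banks) ¥57 billion: reserves +¥57B, deposits 0.
FX sale ¥41 billion: reserves −¥41B, deposits 0.
Totals: Δreserves = −¥4B, Δdeposits = −¥20B.
Δrequired reserves = 15% × −¥20B = −¥3B.
Δexcess reserves = Δreserves − Δrequired = −¥4B − (−¥3B) = -¥1 billion.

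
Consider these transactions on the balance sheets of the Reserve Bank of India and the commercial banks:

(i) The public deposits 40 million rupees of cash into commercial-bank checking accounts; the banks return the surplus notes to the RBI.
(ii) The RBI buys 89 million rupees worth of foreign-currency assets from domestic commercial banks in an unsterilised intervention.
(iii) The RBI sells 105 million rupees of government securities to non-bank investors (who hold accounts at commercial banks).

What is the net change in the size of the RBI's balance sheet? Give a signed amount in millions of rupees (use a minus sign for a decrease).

-16 million

Currency deposit 40 million rupees: only the composition of liabilities changes → 0.
FX purchase 89 million rupees: an RBI asset is acquired → +89M.
Asset sale (to non-banks) 105 million rupees: an RBI asset is shed → −105M.
Net: 0 + 89 − 105 = -16 million.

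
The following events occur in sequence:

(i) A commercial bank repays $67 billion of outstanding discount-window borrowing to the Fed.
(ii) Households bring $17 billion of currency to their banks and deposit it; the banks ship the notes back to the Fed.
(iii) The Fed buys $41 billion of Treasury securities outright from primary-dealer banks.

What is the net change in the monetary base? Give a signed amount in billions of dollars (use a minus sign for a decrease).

-$26 billion

Fed balance sheet:
  Assets:      Securities +$41B, Loans to banks −$67B
  Liabilities: Bank reserves −$9B, Currency in circulation −$17B
Monetary base = currency + reserves: −$17B + (−$9B) = -$26 billion.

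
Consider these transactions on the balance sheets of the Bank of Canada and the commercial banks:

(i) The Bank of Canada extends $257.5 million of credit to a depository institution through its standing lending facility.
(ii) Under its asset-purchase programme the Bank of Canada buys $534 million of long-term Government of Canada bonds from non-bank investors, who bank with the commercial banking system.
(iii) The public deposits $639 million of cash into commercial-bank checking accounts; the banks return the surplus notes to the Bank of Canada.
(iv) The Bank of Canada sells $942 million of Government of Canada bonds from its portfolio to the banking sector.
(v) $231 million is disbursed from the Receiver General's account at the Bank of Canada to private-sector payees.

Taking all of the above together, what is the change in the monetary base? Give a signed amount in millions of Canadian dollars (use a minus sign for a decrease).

Discount-window loan $257.5 million: Bank of Canada balance sheet expands → +$257.5M.
Asset purchase (from non-banks) $534 million: Bank of Canada balance sheet expands → +$534M.
Currency deposit $639 million: just a shift between currency and reserves — both are base money → 0.
OMO sale (to banks) $942 million: Bank of Canada balance sheet contracts → −$942M.
Government spending $231 million: a non-base liability converts back to reserves → +$231M.
Net: 257.5 + 534 + 0 − 942 + 231 = +$80.5 million.

+$80.5 million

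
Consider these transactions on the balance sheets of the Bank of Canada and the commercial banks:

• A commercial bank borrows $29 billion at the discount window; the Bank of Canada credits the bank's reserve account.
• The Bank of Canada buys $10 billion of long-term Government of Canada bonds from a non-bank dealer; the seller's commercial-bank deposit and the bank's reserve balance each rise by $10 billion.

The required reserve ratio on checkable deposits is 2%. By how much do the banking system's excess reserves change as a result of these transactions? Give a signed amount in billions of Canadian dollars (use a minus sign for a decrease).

Discount-window loan $29 billion: reserves +$29B, deposits 0.
Asset purchase (from non-banks) $10 billion: reserves +$10B, deposits +$10B.
Totals: Δreserves = +$39B, Δdeposits = +$10B.
Δrequired reserves = 2% × +$10B = +$0.2B.
Δexcess reserves = Δreserves − Δrequired = +$39B − (+$0.2B) = +$38.8 billion.

+$38.8 billion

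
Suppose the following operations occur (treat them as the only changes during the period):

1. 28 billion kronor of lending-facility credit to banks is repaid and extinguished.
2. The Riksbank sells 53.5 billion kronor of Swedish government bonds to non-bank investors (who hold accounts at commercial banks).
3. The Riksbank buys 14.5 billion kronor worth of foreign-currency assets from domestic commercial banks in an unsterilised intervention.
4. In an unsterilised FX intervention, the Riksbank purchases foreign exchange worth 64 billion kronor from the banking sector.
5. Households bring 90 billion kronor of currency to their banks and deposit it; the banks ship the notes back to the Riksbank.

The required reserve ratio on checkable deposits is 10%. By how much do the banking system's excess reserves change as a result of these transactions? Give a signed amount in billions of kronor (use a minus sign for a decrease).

Discount-window repayment 28 billion kronor: reserves −28B, deposits 0.
Asset sale (to non-banks) 53.5 billion kronor: reserves −53.5B, deposits −53.5B.
FX purchase 14.5 billion kronor: reserves +14.5B, deposits 0.
FX purchase 64 billion kronor: reserves +64B, deposits 0.
Currency deposit 90 billion kronor: reserves +90B, deposits +90B.
Totals: Δreserves = +87B, Δdeposits = +36.5B.
Δrequired reserves = 10% × +36.5B = +3.65B.
Δexcess reserves = Δreserves − Δrequired = +87B − (+3.65B) = +83.35 billion.

+83.35 billion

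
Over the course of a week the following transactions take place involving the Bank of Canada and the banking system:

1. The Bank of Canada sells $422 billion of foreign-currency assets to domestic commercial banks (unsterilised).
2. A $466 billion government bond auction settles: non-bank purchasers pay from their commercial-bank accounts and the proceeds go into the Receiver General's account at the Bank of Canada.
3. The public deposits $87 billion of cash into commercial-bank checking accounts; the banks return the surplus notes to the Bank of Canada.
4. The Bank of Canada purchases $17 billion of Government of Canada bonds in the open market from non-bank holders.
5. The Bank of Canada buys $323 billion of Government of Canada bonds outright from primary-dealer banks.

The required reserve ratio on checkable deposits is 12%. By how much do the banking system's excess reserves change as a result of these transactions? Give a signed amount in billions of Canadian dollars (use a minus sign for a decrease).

FX sale $422 billion: reserves −$422B, deposits 0.
Government account inflow $466 billion: reserves −$466B, deposits −$466B.
Currency deposit $87 billion: reserves +$87B, deposits +$87B.
Asset purchase (from non-banks) $17 billion: reserves +$17B, deposits +$17B.
OMO purchase (from banks) $323 billion: reserves +$323B, deposits 0.
Totals: Δreserves = −$461B, Δdeposits = −$362B.
Δrequired reserves = 12% × −$362B = −$43.44B.
Δexcess reserves = Δreserves − Δrequired = −$461B − (−$43.44B) = -$417.56 billion.

-$417.56 billion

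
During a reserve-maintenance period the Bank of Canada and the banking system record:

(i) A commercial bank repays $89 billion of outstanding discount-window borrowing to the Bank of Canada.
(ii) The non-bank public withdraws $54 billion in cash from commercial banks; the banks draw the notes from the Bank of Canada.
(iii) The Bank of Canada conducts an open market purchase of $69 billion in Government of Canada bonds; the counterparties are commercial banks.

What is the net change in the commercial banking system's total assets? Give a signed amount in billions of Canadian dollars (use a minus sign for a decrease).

Discount-window repayment $89 billion: bank balance sheets shrink → −$89B.
Currency withdrawal $54 billion: bank balance sheets shrink → −$54B.
OMO purchase (from banks) $69 billion: just an asset swap on bank balance sheets → 0.
Net: −89 − 54 + 0 = -$143 billion.

-$143 billion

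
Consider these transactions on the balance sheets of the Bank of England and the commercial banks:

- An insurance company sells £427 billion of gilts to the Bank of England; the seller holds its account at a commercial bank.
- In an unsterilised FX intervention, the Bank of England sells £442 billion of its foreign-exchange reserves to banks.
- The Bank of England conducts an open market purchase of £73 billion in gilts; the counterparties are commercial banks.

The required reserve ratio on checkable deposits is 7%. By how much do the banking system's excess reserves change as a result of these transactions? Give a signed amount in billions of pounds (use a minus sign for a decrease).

+£28.11 billion

Asset purchase (from non-banks) £427 billion: reserves +£427B, deposits +£427B.
FX sale £442 billion: reserves −£442B, deposits 0.
OMO purchase (from banks) £73 billion: reserves +£73B, deposits 0.
Totals: Δreserves = +£58B, Δdeposits = +£427B.
Δrequired reserves = 7% × +£427B = +£29.89B.
Δexcess reserves = Δreserves − Δrequired = +£58B − (+£29.89B) = +£28.11 billion.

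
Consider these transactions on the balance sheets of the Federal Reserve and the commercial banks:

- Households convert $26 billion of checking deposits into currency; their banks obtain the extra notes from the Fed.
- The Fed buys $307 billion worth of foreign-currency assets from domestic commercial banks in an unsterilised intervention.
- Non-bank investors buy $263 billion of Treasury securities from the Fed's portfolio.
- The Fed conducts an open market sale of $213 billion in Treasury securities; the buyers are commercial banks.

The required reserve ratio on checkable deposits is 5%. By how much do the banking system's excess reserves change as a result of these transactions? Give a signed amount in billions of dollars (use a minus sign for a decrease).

Currency withdrawal $26 billion: reserves −$26B, deposits −$26B.
FX purchase $307 billion: reserves +$307B, deposits 0.
Asset sale (to non-banks) $263 billion: reserves −$263B, deposits −$263B.
OMO sale (to banks) $213 billion: reserves −$213B, deposits 0.
Totals: Δreserves = −$195B, Δdeposits = −$289B.
Δrequired reserves = 5% × −$289B = −$14.45B.
Δexcess reserves = Δreserves − Δrequired = −$195B − (−$14.45B) = -$180.55 billion.

-$180.55 billion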